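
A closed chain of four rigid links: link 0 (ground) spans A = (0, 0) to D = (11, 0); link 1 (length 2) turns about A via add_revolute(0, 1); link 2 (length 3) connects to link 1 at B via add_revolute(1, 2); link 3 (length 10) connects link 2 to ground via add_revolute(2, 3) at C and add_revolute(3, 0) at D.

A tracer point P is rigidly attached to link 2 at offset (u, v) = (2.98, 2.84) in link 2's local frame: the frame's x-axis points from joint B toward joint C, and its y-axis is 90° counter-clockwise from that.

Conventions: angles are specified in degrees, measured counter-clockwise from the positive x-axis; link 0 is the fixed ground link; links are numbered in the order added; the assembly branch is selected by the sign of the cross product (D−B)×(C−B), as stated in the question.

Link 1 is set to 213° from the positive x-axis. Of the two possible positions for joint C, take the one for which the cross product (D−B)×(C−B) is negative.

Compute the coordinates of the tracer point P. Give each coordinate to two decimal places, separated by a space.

A=(0,0), D=(11.00,0)
B = A + 2.00·(cos213°, sin213°) = (-1.6773, -1.0893)
|BD| = 12.7241
circle(B,3.00) ∩ circle(D,10.00): a=2.7861, h=1.1124
  candidates: C₊=(1.0033,0.2576) cross=14.155; C₋=(1.1938,-1.9591) cross=-14.155
  branch - wants cross < 0 → take C=(1.1938,-1.9591) (cross=-14.155)
ex = (C−B)/|BC| = (0.9570,-0.2899); ey = (0.2899,0.9570)
P = B + 2.98·ex + 2.84·ey = (1.9981,0.7647)

2.00 0.76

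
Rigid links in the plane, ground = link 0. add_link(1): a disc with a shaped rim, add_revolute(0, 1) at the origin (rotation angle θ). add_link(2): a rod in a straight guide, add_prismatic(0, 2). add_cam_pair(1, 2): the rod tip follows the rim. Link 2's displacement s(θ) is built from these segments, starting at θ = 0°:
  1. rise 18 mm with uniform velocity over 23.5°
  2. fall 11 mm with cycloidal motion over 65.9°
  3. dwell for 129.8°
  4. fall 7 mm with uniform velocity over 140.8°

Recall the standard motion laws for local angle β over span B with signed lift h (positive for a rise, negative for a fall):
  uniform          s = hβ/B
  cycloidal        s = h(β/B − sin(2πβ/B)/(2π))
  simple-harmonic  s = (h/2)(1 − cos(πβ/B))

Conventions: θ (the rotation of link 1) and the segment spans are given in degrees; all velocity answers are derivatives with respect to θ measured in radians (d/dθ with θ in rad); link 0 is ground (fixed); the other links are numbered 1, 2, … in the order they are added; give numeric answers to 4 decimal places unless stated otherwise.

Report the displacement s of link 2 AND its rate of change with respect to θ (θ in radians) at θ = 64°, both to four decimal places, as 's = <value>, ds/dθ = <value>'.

segment 1 (0° to 23.5°, uniform, h = 18) is passed completely: s = 0.0000 + (18) = 18.0000
θ = 64° falls in segment 2 (23.5° to 89.4°, cycloidal, h = -11): β = 64 − 23.5 = 40.5°, B = 65.9°; Δs = -11·(0.6146 − sin(2π·0.6146)/(2π)) = -7.9144; s = 18.0000 − 7.9144 = 10.0856
velocity in seg [23.5°–89.4°] (cycloidal), θ in radians: β = 40.5° = 0.7069 rad, B = 65.9° = 1.1502 rad; ds/dθ = (h/B)(1 − cos(2πβ/B)) = ((-11)/1.1502)(1 − cos(2π·0.6146)) = -16.754849 mm/rad

s = 10.0856, ds/dθ = -16.7548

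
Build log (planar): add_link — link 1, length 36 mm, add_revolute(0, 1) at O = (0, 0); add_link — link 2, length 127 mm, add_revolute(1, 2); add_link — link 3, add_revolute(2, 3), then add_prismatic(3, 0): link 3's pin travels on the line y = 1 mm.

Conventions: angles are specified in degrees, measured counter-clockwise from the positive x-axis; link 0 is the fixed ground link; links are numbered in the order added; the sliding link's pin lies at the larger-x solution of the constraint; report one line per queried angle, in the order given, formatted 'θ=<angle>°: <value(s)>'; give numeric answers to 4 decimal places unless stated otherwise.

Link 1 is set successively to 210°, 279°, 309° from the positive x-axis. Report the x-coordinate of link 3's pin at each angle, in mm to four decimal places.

geometry: r = 36 mm, L = 127 mm, e = 1 mm
θ=210°: crank pin P = (r cos θ, r sin θ) = (-31.176915, -18.000000)
θ=210°: h = r sin θ − e = -18.000000 − 1 = -19.000000
θ=210°: x = r cos θ + √(L² − h²) = -31.176915 + 125.570697 = 94.393783
θ=279°: crank pin P = (r cos θ, r sin θ) = (5.631641, -35.556780)
θ=279°: h = r sin θ − e = -35.556780 − 1 = -36.556780
θ=279°: x = r cos θ + √(L² − h²) = 5.631641 + 121.624840 = 127.256481
θ=309°: crank pin P = (r cos θ, r sin θ) = (22.655534, -27.977255)
θ=309°: h = r sin θ − e = -27.977255 − 1 = -28.977255
θ=309°: x = r cos θ + √(L² − h²) = 22.655534 + 123.649985 = 146.305519

θ=210°: 94.3938
θ=279°: 127.2565
θ=309°: 146.3055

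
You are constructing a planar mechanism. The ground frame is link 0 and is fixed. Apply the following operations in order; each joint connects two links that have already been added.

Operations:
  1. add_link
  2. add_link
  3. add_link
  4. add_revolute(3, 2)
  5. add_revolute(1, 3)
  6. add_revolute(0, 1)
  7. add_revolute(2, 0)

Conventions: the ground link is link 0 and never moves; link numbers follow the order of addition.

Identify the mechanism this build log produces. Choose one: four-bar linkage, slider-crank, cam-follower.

links: 4 (incl. ground); joints: 4 revolute, 0 prismatic, 0 higher (cam) pair, forming one closed loop
4 links in a single 4R loop → four-bar linkage

four-bar linkage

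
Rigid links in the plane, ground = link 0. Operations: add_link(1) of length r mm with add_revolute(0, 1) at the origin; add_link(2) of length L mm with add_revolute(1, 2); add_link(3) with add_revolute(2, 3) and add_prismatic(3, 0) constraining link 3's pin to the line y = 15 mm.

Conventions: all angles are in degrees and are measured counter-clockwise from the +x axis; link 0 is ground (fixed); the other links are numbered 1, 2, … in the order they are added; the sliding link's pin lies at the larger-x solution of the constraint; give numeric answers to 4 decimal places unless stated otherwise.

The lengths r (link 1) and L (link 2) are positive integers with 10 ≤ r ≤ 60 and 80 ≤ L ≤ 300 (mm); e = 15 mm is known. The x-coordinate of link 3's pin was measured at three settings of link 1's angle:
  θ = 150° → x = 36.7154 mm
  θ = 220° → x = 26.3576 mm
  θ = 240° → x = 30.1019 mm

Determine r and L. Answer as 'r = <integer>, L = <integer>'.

constraint per measurement: (x − r cos θ)² + (r sin θ − e)² = L²
subtracting the θ₁ and θ₂ equations cancels the r² and L² terms:
r = (x₁² − x₂²) / (2[(x₁cos θ₁ + e sin θ₁) − (x₂cos θ₂ + e sin θ₂)]) = 58.9998 → r = 59
L² = (x₁ − r cos θ₁)² + (r sin θ₁ − e)² = 7921.0040 → L = 89.0000 → L = 89
check at θ₃=240°: x = 30.1019 (printed 30.1019) ✓

r = 59, L = 89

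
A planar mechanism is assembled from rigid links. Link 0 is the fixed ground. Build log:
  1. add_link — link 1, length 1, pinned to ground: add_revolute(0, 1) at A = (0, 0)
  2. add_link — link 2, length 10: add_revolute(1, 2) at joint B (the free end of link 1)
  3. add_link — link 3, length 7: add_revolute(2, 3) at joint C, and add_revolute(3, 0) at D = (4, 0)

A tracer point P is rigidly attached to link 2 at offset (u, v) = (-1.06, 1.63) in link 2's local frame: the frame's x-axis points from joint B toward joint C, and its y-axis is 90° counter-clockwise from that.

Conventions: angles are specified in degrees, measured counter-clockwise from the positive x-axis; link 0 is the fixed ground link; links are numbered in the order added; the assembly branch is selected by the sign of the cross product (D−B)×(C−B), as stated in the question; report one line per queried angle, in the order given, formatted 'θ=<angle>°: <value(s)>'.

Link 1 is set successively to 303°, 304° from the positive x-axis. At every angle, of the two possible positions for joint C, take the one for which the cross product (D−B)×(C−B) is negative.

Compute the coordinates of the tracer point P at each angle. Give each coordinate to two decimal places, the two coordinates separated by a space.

A=(0,0), D=(4.00,0)
θ=303°: B = A + 1.00·(cos303°, sin303°) = (0.5446, -0.8387)
θ=303°: |BD| = 3.5557
θ=303°: circle(B,10.00) ∩ circle(D,7.00): a=8.9495, h=4.4617
θ=303°:   candidates: C₊=(8.1892,5.6081) cross=15.865; C₋=(10.2940,-3.0636) cross=-15.865
θ=303°:   branch - wants cross < 0 → take C=(10.2940,-3.0636) (cross=-15.865)
θ=303°: ex = (C−B)/|BC| = (0.9749,-0.2225); ey = (0.2225,0.9749)
θ=303°: P = B + -1.06·ex + 1.63·ey = (-0.1261,0.9863)
θ=304°: B = A + 1.00·(cos304°, sin304°) = (0.5592, -0.8290)
θ=304°: |BD| = 3.5393
θ=304°: circle(B,10.00) ∩ circle(D,7.00): a=8.9745, h=4.4112
θ=304°:   candidates: C₊=(8.2508,5.5616) cross=15.612; C₋=(10.3173,-3.0153) cross=-15.612
θ=304°:   branch - wants cross < 0 → take C=(10.3173,-3.0153) (cross=-15.612)
θ=304°: ex = (C−B)/|BC| = (0.9758,-0.2186); ey = (0.2186,0.9758)
θ=304°: P = B + -1.06·ex + 1.63·ey = (-0.1188,0.9933)

θ=303°: -0.13 0.99
θ=304°: -0.12 0.99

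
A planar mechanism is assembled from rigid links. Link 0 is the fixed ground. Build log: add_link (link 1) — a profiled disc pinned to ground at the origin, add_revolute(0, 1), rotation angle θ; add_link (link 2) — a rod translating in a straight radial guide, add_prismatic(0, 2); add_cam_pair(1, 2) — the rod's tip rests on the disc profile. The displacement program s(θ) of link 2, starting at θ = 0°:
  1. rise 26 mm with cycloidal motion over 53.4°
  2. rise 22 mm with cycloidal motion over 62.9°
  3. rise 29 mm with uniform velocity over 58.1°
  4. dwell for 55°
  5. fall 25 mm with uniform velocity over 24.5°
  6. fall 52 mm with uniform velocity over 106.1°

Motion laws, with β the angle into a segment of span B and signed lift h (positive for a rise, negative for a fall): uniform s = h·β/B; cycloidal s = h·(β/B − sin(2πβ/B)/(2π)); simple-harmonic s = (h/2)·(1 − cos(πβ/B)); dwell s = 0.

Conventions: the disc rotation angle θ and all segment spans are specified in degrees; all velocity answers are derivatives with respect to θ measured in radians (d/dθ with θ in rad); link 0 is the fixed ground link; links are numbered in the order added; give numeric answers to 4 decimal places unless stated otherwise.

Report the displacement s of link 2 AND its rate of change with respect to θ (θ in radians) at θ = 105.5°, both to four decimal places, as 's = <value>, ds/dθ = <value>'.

seg 1 [0°–53.4°] cycloidal, h=26: full span → s += 26 → s = 26.0000
seg 2 [53.4°–116.3°] cycloidal, h=22: θ=105.5° here. β=52.1, B=62.9. 22·(0.8283 − sin(2π·0.8283)/(2π)) = 21.3087 → s = 47.3087
velocity in seg [53.4°–116.3°] (cycloidal), θ in radians: β = 52.1° = 0.9093 rad, B = 62.9° = 1.0978 rad; ds/dθ = (h/B)(1 − cos(2πβ/B)) = (22/1.0978)(1 − cos(2π·0.8283)) = 10.573831 mm/rad

s = 47.3087, ds/dθ = 10.5738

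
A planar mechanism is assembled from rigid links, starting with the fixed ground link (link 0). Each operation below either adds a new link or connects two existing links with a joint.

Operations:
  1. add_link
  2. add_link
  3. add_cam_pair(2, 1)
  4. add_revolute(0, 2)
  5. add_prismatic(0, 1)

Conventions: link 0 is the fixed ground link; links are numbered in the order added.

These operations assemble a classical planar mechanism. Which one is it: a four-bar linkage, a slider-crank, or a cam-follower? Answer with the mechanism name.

links: 3 (incl. ground); joints: 1 revolute, 1 prismatic, 1 higher (cam) pair, forming one closed loop
3 links, revolute + prismatic + higher pair in one loop → cam-follower

cam-follower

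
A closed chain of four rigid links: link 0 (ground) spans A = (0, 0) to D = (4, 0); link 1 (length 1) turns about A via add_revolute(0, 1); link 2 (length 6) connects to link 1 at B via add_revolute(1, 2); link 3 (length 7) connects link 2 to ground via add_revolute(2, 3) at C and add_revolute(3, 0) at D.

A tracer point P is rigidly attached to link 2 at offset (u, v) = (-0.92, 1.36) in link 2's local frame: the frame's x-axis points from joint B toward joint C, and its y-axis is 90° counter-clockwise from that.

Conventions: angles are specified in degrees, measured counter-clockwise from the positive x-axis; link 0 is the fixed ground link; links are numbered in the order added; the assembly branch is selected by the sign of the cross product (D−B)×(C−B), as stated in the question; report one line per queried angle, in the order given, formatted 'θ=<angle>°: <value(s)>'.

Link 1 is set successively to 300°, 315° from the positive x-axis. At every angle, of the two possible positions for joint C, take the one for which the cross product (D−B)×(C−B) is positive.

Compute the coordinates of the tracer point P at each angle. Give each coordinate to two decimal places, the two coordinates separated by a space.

A=(0,0), D=(4.00,0)
θ=300°: B = A + 1.00·(cos300°, sin300°) = (0.5000, -0.8660)
θ=300°: |BD| = 3.6056
θ=300°: circle(B,6.00) ∩ circle(D,7.00): a=-0.0000, h=6.0000
θ=300°:   candidates: C₊=(-0.9412,4.9583) cross=21.633; C₋=(1.9412,-6.6904) cross=-21.633
θ=300°:   branch + wants cross > 0 → take C=(-0.9412,4.9583) (cross=21.633)
θ=300°: ex = (C−B)/|BC| = (-0.2402,0.9707); ey = (-0.9707,-0.2402)
θ=300°: P = B + -0.92·ex + 1.36·ey = (-0.5992,-2.0858)
θ=315°: B = A + 1.00·(cos315°, sin315°) = (0.7071, -0.7071)
θ=315°: |BD| = 3.3680
θ=315°: circle(B,6.00) ∩ circle(D,7.00): a=-0.2460, h=5.9950
θ=315°:   candidates: C₊=(-0.7920,5.1026) cross=20.191; C₋=(1.7253,-6.6201) cross=-20.191
θ=315°:   branch + wants cross > 0 → take C=(-0.7920,5.1026) (cross=20.191)
θ=315°: ex = (C−B)/|BC| = (-0.2499,0.9683); ey = (-0.9683,-0.2499)
θ=315°: P = B + -0.92·ex + 1.36·ey = (-0.3799,-1.9377)

θ=300°: -0.60 -2.09
θ=315°: -0.38 -1.94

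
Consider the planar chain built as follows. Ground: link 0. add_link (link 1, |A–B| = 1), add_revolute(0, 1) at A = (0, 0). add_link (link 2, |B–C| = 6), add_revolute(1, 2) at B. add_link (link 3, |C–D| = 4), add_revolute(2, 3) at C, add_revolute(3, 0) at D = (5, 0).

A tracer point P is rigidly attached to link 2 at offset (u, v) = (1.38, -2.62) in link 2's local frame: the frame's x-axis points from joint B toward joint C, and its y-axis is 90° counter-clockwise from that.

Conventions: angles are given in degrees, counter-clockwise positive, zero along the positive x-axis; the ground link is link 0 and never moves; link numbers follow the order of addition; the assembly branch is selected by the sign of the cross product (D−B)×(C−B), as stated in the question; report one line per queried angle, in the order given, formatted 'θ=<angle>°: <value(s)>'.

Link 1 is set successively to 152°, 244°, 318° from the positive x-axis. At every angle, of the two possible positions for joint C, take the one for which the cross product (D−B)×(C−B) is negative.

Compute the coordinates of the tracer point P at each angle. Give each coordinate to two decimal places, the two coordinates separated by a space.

A=(0,0), D=(5.00,0)
θ=152°: B = A + 1.00·(cos152°, sin152°) = (-0.8829, 0.4695)
θ=152°: |BD| = 5.9017
θ=152°: circle(B,6.00) ∩ circle(D,4.00): a=4.6453, h=3.7976
θ=152°:   candidates: C₊=(4.0497,3.8855) cross=22.412; C₋=(3.4455,-3.6856) cross=-22.412
θ=152°:   branch - wants cross < 0 → take C=(3.4455,-3.6856) (cross=-22.412)
θ=152°: ex = (C−B)/|BC| = (0.7214,-0.6925); ey = (0.6925,0.7214)
θ=152°: P = B + 1.38·ex + -2.62·ey = (-1.7018,-2.3763)
θ=244°: B = A + 1.00·(cos244°, sin244°) = (-0.4384, -0.8988)
θ=244°: |BD| = 5.5121
θ=244°: circle(B,6.00) ∩ circle(D,4.00): a=4.5702, h=3.8875
θ=244°:   candidates: C₊=(3.4368,3.6819) cross=21.429; C₋=(4.7046,-3.9891) cross=-21.429
θ=244°:   branch - wants cross < 0 → take C=(4.7046,-3.9891) (cross=-21.429)
θ=244°: ex = (C−B)/|BC| = (0.8572,-0.5150); ey = (0.5150,0.8572)
θ=244°: P = B + 1.38·ex + -2.62·ey = (-0.6049,-3.8553)
θ=318°: B = A + 1.00·(cos318°, sin318°) = (0.7431, -0.6691)
θ=318°: |BD| = 4.3091
θ=318°: circle(B,6.00) ∩ circle(D,4.00): a=4.4752, h=3.9966
θ=318°:   candidates: C₊=(4.5435,3.9739) cross=17.222; C₋=(5.7847,-3.9223) cross=-17.222
θ=318°:   branch - wants cross < 0 → take C=(5.7847,-3.9223) (cross=-17.222)
θ=318°: ex = (C−B)/|BC| = (0.8403,-0.5422); ey = (0.5422,0.8403)
θ=318°: P = B + 1.38·ex + -2.62·ey = (0.4822,-3.6188)

θ=152°: -1.70 -2.38
θ=244°: -0.60 -3.86
θ=318°: 0.48 -3.62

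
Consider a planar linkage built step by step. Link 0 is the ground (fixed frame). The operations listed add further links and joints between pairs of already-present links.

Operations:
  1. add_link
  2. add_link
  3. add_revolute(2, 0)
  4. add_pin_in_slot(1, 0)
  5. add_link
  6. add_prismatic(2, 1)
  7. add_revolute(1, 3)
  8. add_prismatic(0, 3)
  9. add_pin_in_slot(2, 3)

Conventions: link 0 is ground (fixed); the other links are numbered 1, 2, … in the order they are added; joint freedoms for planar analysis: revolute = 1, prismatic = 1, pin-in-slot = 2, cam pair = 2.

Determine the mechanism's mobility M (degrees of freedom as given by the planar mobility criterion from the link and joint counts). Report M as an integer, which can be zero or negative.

(L,J1,J2)=(1,0,0); link0 fixed
link1: (2,0,0)
link2: (3,0,0)
R 2-0 [J1]: (3,1,0)
PS 1-0 [J2]: (3,1,1)
link3: (4,1,1)
P 2-1 [J1]: (4,2,1)
R 1-3 [J1]: (4,3,1)
P 0-3 [J1]: (4,4,1)
PS 2-3 [J2]: (4,4,2)
Grübler: 3·3 − 2·4 − 2 = -1

M = -1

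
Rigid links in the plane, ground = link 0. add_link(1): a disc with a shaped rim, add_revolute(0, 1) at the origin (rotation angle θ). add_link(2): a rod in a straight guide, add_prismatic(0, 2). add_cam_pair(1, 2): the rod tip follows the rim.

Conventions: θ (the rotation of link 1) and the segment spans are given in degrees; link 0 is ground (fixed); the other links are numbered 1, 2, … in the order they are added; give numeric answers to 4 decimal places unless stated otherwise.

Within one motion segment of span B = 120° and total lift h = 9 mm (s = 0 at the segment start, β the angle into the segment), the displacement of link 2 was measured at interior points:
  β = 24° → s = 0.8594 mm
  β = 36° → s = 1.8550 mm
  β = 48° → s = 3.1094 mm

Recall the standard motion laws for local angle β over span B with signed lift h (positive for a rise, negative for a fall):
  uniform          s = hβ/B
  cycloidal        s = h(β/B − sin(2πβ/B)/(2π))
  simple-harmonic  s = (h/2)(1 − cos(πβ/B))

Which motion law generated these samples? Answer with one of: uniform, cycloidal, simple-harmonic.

candidates at β/B = r: uniform s = h·r (linear in β); cycloidal s = h·(r − sin(2πr)/(2π)); simple-harmonic s = (h/2)(1 − cos(πr))
β=24°: printed 0.8594 | uniform 1.8000, cycloidal 0.4377, simple-harmonic 0.8594
β=36°: printed 1.8550 | uniform 2.7000, cycloidal 1.3377, simple-harmonic 1.8550
β=48°: printed 3.1094 | uniform 3.6000, cycloidal 2.7581, simple-harmonic 3.1094
only one law matches every sample → simple-harmonic

simple-harmonic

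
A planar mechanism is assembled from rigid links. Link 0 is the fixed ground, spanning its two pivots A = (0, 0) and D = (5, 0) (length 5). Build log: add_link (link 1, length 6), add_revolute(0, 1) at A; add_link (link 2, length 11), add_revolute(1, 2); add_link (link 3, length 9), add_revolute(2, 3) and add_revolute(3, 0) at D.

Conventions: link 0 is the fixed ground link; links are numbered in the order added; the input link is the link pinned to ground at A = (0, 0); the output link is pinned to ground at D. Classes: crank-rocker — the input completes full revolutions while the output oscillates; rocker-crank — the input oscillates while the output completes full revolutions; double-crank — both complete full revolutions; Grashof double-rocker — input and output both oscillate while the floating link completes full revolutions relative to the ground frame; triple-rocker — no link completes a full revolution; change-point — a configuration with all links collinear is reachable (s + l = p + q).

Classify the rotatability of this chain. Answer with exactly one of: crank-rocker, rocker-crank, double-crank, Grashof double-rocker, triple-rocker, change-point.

lengths: ground=5, input=6, coupler=11, output=9
sorted: s=5 (shortest), l=11 (longest), p+q=15
s + l = 16 vs p + q = 15
s + l > p + q → non-Grashof → no link fully rotates → triple-rocker

triple-rocker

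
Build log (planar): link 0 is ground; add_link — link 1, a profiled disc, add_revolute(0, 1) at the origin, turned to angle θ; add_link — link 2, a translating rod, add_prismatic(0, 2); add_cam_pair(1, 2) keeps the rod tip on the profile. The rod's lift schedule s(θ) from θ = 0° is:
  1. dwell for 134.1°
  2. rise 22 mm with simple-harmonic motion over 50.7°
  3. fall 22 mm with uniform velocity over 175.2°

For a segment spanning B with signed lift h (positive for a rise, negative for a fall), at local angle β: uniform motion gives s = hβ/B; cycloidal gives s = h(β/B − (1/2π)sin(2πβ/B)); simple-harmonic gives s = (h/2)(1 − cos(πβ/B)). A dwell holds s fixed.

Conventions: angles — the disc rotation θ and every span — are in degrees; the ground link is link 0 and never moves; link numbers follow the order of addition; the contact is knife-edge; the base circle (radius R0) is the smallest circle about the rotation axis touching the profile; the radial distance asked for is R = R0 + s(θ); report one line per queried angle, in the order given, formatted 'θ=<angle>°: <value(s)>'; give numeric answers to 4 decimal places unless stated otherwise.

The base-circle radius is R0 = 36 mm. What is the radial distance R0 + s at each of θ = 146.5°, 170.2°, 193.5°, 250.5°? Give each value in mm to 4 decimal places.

seg 1 [0°–134.1°] dwell: s stays 0.0000
seg 2 [134.1°–184.8°] simple-harmonic, h=22: θ=146.5° here. β=12.4, B=50.7. 22/2·(1 − cos(π·0.2446)) = 3.0904 → s = 3.0904
seg 2 [134.1°–184.8°] simple-harmonic, h=22: θ=170.2° here. β=36.1, B=50.7. 22/2·(1 − cos(π·0.7120)) = 17.7973 → s = 17.7973
seg 2 [134.1°–184.8°] simple-harmonic, h=22: full span → s += 22 → s = 22.0000
seg 3 [184.8°–360°] uniform, h=-22: θ=193.5° here. β=8.7, B=175.2. -22·8.7/175.2 = -1.0925 → s = 20.9075
seg 3 [184.8°–360°] uniform, h=-22: θ=250.5° here. β=65.7, B=175.2. -22·65.7/175.2 = -8.2500 → s = 13.7500
θ=146.5°: R = R0 + s = 36 + 3.0904 = 39.0904
θ=170.2°: R = R0 + s = 36 + 17.7973 = 53.7973
θ=193.5°: R = R0 + s = 36 + 20.9075 = 56.9075
θ=250.5°: R = R0 + s = 36 + 13.7500 = 49.7500

θ=146.5°: 39.0904
θ=170.2°: 53.7973
θ=193.5°: 56.9075
θ=250.5°: 49.7500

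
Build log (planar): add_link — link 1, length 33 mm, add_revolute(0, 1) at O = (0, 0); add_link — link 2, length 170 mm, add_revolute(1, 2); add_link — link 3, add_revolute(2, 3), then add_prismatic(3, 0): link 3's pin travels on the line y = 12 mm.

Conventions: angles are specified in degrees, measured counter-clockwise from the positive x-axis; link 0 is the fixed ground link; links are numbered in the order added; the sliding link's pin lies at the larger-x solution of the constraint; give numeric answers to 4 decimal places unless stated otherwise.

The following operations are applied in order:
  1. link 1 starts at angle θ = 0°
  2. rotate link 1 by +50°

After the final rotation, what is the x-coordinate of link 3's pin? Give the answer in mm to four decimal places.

geometry: r = 33 mm, L = 170 mm, e = 12 mm; θ starts at 0°
rotate link 1 by +50°: θ ← 0° +50° = 50°
crank pin P = (r cos θ, r sin θ) = (21.211991, 25.279467)
h = r sin θ − e = 25.279467 − 12 = 13.279467
x = r cos θ + √(L² − h²) = 21.211991 + 169.480547 = 190.692538

190.6925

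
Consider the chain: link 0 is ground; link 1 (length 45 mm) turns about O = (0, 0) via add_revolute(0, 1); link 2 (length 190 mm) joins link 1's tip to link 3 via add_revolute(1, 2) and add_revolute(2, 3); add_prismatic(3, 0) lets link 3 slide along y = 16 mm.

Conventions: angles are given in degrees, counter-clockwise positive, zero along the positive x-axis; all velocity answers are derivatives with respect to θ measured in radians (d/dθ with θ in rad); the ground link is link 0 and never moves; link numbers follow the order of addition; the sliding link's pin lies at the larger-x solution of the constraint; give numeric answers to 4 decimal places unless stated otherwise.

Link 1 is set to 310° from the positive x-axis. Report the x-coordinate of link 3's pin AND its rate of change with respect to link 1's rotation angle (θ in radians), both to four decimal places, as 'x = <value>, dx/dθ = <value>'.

geometry: r = 45 mm, L = 190 mm, e = 16 mm
crank pin P = (r cos θ, r sin θ) = (28.925442, -34.472000)
h = r sin θ − e = -34.472000 − 16 = -50.472000
x = r cos θ + √(L² − h²) = 28.925442 + 183.173626 = 212.099068
dx/dθ = −r sin θ − h·r cos θ/√(L² − h²) (θ in radians; h = -50.472000) = 42.442170

x = 212.0991, dx/dθ = 42.4422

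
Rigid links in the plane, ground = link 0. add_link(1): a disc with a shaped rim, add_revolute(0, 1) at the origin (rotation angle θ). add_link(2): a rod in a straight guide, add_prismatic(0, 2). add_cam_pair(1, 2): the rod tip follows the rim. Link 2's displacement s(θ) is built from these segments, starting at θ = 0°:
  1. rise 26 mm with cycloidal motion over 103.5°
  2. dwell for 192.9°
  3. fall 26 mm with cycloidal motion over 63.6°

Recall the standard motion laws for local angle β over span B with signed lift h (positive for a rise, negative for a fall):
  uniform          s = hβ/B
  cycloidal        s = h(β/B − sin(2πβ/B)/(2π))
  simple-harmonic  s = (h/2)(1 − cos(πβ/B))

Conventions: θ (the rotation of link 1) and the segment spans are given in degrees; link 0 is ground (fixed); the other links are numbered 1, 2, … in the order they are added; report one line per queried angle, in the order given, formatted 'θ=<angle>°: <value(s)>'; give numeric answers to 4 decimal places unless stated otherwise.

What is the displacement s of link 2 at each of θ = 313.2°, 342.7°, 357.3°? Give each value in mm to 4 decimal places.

segment 1 (0° to 103.5°, cycloidal, h = 26) is passed completely: s = 0.0000 + (26) = 26.0000
segment 2 (103.5° to 296.4°, dwell): s unchanged at 26.0000
θ = 313.2° falls in segment 3 (296.4° to 360°, cycloidal, h = -26): β = 313.2 − 296.4 = 16.8°, B = 63.6°; Δs = -26·(0.2642 − sin(2π·0.2642)/(2π)) = -2.7462; s = 26.0000 − 2.7462 = 23.2538
θ = 342.7° falls in segment 3 (296.4° to 360°, cycloidal, h = -26): β = 342.7 − 296.4 = 46.3°, B = 63.6°; Δs = -26·(0.7280 − sin(2π·0.7280)/(2π)) = -23.0262; s = 26.0000 − 23.0262 = 2.9738
θ = 357.3° falls in segment 3 (296.4° to 360°, cycloidal, h = -26): β = 357.3 − 296.4 = 60.9°, B = 63.6°; Δs = -26·(0.9575 − sin(2π·0.9575)/(2π)) = -25.9870; s = 26.0000 − 25.9870 = 0.0130

θ=313.2°: 23.2538
θ=342.7°: 2.9738
θ=357.3°: 0.0130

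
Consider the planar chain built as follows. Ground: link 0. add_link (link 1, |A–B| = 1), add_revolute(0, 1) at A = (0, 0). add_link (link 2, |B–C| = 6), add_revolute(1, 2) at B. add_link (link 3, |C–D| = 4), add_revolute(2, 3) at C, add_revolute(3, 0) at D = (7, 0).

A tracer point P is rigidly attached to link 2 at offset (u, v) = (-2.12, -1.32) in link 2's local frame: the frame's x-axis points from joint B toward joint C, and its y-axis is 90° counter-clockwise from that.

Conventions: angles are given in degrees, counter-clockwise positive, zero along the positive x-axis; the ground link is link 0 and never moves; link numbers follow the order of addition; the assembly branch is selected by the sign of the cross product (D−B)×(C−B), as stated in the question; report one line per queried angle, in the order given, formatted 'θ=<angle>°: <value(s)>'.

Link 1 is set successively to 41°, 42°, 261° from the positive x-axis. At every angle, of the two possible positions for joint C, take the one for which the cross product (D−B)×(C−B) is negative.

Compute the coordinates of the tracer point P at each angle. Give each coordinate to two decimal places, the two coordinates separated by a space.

A=(0,0), D=(7.00,0)
θ=41°: B = A + 1.00·(cos41°, sin41°) = (0.7547, 0.6561)
θ=41°: |BD| = 6.2797
θ=41°: circle(B,6.00) ∩ circle(D,4.00): a=4.7323, h=3.6886
θ=41°:   candidates: C₊=(5.8464,3.8301) cross=23.163; C₋=(5.0757,-3.5067) cross=-23.163
θ=41°:   branch - wants cross < 0 → take C=(5.0757,-3.5067) (cross=-23.163)
θ=41°: ex = (C−B)/|BC| = (0.7202,-0.6938); ey = (0.6938,0.7202)
θ=41°: P = B + -2.12·ex + -1.32·ey = (-1.6879,1.1763)
θ=42°: B = A + 1.00·(cos42°, sin42°) = (0.7431, 0.6691)
θ=42°: |BD| = 6.2925
θ=42°: circle(B,6.00) ∩ circle(D,4.00): a=4.7355, h=3.6845
θ=42°:   candidates: C₊=(5.8435,3.8292) cross=23.185; C₋=(5.0599,-3.4980) cross=-23.185
θ=42°:   branch - wants cross < 0 → take C=(5.0599,-3.4980) (cross=-23.185)
θ=42°: ex = (C−B)/|BC| = (0.7195,-0.6945); ey = (0.6945,0.7195)
θ=42°: P = B + -2.12·ex + -1.32·ey = (-1.6989,1.1918)
θ=261°: B = A + 1.00·(cos261°, sin261°) = (-0.1564, -0.9877)
θ=261°: |BD| = 7.2243
θ=261°: circle(B,6.00) ∩ circle(D,4.00): a=4.9964, h=3.3221
θ=261°:   candidates: C₊=(4.3388,2.9863) cross=24.000; C₋=(5.2472,-3.5955) cross=-24.000
θ=261°:   branch - wants cross < 0 → take C=(5.2472,-3.5955) (cross=-24.000)
θ=261°: ex = (C−B)/|BC| = (0.9006,-0.4346); ey = (0.4346,0.9006)
θ=261°: P = B + -2.12·ex + -1.32·ey = (-2.6394,-1.2551)

θ=41°: -1.69 1.18
θ=42°: -1.70 1.19
θ=261°: -2.64 -1.26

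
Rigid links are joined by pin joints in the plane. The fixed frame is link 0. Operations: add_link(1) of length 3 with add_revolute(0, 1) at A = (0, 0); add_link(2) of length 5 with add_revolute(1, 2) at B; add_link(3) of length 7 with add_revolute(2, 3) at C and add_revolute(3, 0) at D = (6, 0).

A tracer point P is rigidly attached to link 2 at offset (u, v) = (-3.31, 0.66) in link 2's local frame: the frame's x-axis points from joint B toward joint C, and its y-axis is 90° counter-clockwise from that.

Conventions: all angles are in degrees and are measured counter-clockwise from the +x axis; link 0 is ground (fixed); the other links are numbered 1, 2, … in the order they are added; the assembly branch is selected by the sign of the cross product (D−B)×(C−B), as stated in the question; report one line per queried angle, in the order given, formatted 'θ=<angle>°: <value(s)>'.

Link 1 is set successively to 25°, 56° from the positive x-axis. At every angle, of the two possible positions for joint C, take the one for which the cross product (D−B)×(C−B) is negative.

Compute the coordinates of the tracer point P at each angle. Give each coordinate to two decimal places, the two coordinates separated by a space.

A=(0,0), D=(6.00,0)
θ=25°: B = A + 3.00·(cos25°, sin25°) = (2.7189, 1.2679)
θ=25°: |BD| = 3.5175
θ=25°: circle(B,5.00) ∩ circle(D,7.00): a=-1.6527, h=4.7189
θ=25°:   candidates: C₊=(2.8782,6.2653) cross=16.599; C₋=(-0.5236,-2.5382) cross=-16.599
θ=25°:   branch - wants cross < 0 → take C=(-0.5236,-2.5382) (cross=-16.599)
θ=25°: ex = (C−B)/|BC| = (-0.6485,-0.7612); ey = (0.7612,-0.6485)
θ=25°: P = B + -3.31·ex + 0.66·ey = (5.3679,3.3594)
θ=56°: B = A + 3.00·(cos56°, sin56°) = (1.6776, 2.4871)
θ=56°: |BD| = 4.9869
θ=56°: circle(B,5.00) ∩ circle(D,7.00): a=0.0871, h=4.9992
θ=56°:   candidates: C₊=(4.2464,6.7768) cross=24.931; C₋=(-0.7402,-1.8895) cross=-24.931
θ=56°:   branch - wants cross < 0 → take C=(-0.7402,-1.8895) (cross=-24.931)
θ=56°: ex = (C−B)/|BC| = (-0.4835,-0.8753); ey = (0.8753,-0.4835)
θ=56°: P = B + -3.31·ex + 0.66·ey = (3.8558,5.0653)

θ=25°: 5.37 3.36
θ=56°: 3.86 5.07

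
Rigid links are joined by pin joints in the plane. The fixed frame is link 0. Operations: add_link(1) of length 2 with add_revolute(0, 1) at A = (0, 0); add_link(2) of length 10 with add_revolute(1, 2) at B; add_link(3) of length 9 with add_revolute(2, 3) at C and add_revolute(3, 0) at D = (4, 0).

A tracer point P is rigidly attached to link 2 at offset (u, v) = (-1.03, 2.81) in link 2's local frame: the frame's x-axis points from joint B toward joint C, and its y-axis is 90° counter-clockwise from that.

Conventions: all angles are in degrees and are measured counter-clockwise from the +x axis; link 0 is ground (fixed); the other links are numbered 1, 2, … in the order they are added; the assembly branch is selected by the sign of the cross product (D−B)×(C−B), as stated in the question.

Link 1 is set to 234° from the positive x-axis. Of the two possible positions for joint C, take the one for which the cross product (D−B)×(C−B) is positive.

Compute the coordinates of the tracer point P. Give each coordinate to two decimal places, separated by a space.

A=(0,0), D=(4.00,0)
B = A + 2.00·(cos234°, sin234°) = (-1.1756, -1.6180)
|BD| = 5.4226
circle(B,10.00) ∩ circle(D,9.00): a=4.4632, h=8.9487
  candidates: C₊=(0.4141,8.2548) cross=48.525; C₋=(5.7545,-8.8273) cross=-48.525
  branch + wants cross > 0 → take C=(0.4141,8.2548) (cross=48.525)
ex = (C−B)/|BC| = (0.1590,0.9873); ey = (-0.9873,0.1590)
P = B + -1.03·ex + 2.81·ey = (-4.1136,-2.1882)

-4.11 -2.19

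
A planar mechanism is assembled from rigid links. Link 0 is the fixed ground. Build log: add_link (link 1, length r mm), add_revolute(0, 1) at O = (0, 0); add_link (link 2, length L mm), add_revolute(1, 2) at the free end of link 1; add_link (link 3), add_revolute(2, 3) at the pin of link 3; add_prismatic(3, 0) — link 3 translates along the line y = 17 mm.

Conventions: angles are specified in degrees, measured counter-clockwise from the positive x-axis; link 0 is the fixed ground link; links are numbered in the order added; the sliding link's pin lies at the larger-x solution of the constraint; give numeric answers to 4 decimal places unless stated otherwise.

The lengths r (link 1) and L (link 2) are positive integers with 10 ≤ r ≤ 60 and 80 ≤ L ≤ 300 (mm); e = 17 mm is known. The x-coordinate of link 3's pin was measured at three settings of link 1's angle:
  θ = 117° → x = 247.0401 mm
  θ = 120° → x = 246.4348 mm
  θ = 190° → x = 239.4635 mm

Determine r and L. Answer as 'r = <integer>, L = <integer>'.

constraint per measurement: (x − r cos θ)² + (r sin θ − e)² = L²
subtracting the θ₁ and θ₂ equations cancels the r² and L² terms:
r = (x₁² − x₂²) / (2[(x₁cos θ₁ + e sin θ₁) − (x₂cos θ₂ + e sin θ₂)]) = 13.0003 → r = 13
L² = (x₁ − r cos θ₁)² + (r sin θ₁ − e)² = 64008.9864 → L = 253.0000 → L = 253
check at θ₃=190°: x = 239.4635 (printed 239.4635) ✓

r = 13, L = 253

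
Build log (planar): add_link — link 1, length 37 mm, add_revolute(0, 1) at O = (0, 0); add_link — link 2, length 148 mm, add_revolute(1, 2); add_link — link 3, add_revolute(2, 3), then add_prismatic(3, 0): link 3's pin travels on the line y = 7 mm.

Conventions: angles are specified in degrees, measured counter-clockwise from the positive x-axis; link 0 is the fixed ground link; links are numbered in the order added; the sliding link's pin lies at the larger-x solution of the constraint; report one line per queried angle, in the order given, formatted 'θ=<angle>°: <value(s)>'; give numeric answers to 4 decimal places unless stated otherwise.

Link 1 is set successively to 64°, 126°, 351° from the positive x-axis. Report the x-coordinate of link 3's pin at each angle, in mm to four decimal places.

geometry: r = 37 mm, L = 148 mm, e = 7 mm
θ=64°: crank pin P = (r cos θ, r sin θ) = (16.219732, 33.255380)
θ=64°: h = r sin θ − e = 33.255380 − 7 = 26.255380
θ=64°: x = r cos θ + √(L² − h²) = 16.219732 + 145.652515 = 161.872247
θ=126°: crank pin P = (r cos θ, r sin θ) = (-21.748054, 29.933629)
θ=126°: h = r sin θ − e = 29.933629 − 7 = 22.933629
θ=126°: x = r cos θ + √(L² − h²) = -21.748054 + 146.212341 = 124.464287
θ=351°: crank pin P = (r cos θ, r sin θ) = (36.544469, -5.788075)
θ=351°: h = r sin θ − e = -5.788075 − 7 = -12.788075
θ=351°: x = r cos θ + √(L² − h²) = 36.544469 + 147.446482 = 183.990951

θ=64°: 161.8722
θ=126°: 124.4643
θ=351°: 183.9910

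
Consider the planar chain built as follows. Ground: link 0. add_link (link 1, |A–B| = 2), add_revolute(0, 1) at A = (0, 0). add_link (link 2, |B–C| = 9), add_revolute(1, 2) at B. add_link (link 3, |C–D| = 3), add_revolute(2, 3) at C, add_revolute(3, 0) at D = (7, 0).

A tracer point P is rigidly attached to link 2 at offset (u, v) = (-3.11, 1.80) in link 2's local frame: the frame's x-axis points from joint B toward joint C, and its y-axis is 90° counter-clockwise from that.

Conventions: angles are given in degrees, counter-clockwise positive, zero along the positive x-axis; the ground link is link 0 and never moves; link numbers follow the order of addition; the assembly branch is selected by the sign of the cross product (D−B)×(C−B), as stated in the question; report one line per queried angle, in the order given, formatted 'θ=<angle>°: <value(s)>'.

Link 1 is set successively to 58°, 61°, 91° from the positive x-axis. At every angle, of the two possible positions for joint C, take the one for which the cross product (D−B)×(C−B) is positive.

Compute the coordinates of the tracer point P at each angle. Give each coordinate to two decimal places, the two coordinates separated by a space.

A=(0,0), D=(7.00,0)
θ=58°: B = A + 2.00·(cos58°, sin58°) = (1.0598, 1.6961)
θ=58°: |BD| = 6.1776
θ=58°: circle(B,9.00) ∩ circle(D,3.00): a=8.9163, h=1.2244
θ=58°:   candidates: C₊=(9.9697,0.4254) cross=7.564; C₋=(9.2973,-1.9293) cross=-7.564
θ=58°:   branch + wants cross > 0 → take C=(9.9697,0.4254) (cross=7.564)
θ=58°: ex = (C−B)/|BC| = (0.9900,-0.1412); ey = (0.1412,0.9900)
θ=58°: P = B + -3.11·ex + 1.80·ey = (-1.7649,3.9172)
θ=61°: B = A + 2.00·(cos61°, sin61°) = (0.9696, 1.7492)
θ=61°: |BD| = 6.2790
θ=61°: circle(B,9.00) ∩ circle(D,3.00): a=8.8729, h=1.5071
θ=61°:   candidates: C₊=(9.9111,0.7248) cross=9.463; C₋=(9.0714,-2.1701) cross=-9.463
θ=61°:   branch + wants cross > 0 → take C=(9.9111,0.7248) (cross=9.463)
θ=61°: ex = (C−B)/|BC| = (0.9935,-0.1138); ey = (0.1138,0.9935)
θ=61°: P = B + -3.11·ex + 1.80·ey = (-1.9153,3.8915)
θ=91°: B = A + 2.00·(cos91°, sin91°) = (-0.0349, 1.9997)
θ=91°: |BD| = 7.3136
θ=91°: circle(B,9.00) ∩ circle(D,3.00): a=8.5791, h=2.7200
θ=91°:   candidates: C₊=(8.9610,2.2703) cross=19.893; C₋=(7.4736,-2.9624) cross=-19.893
θ=91°:   branch + wants cross > 0 → take C=(8.9610,2.2703) (cross=19.893)
θ=91°: ex = (C−B)/|BC| = (0.9995,0.0301); ey = (-0.0301,0.9995)
θ=91°: P = B + -3.11·ex + 1.80·ey = (-3.1976,3.7054)

θ=58°: -1.76 3.92
θ=61°: -1.92 3.89
θ=91°: -3.20 3.71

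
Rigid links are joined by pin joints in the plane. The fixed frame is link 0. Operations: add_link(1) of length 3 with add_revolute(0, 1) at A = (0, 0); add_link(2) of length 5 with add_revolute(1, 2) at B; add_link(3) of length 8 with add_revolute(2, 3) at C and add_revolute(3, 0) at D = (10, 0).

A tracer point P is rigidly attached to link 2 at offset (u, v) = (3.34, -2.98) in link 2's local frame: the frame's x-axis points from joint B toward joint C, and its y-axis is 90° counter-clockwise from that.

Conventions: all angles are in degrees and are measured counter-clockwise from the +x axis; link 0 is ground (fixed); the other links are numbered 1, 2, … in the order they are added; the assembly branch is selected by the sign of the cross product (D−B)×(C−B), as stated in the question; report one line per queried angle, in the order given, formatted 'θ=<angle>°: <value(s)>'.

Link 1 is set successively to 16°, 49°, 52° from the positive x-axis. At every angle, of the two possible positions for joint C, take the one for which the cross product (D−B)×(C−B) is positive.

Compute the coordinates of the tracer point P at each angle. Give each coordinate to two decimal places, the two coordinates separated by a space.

A=(0,0), D=(10.00,0)
θ=16°: B = A + 3.00·(cos16°, sin16°) = (2.8838, 0.8269)
θ=16°: |BD| = 7.1641
θ=16°: circle(B,5.00) ∩ circle(D,8.00): a=0.8601, h=4.9255
θ=16°:   candidates: C₊=(4.3067,5.6202) cross=35.286; C₋=(3.1697,-4.1649) cross=-35.286
θ=16°:   branch + wants cross > 0 → take C=(4.3067,5.6202) (cross=35.286)
θ=16°: ex = (C−B)/|BC| = (0.2846,0.9587); ey = (-0.9587,0.2846)
θ=16°: P = B + 3.34·ex + -2.98·ey = (6.6911,3.1808)
θ=49°: B = A + 3.00·(cos49°, sin49°) = (1.9682, 2.2641)
θ=49°: |BD| = 8.3448
θ=49°: circle(B,5.00) ∩ circle(D,8.00): a=1.8357, h=4.6508
θ=49°:   candidates: C₊=(4.9968,6.2425) cross=38.811; C₋=(2.4731,-2.7103) cross=-38.811
θ=49°:   branch + wants cross > 0 → take C=(4.9968,6.2425) (cross=38.811)
θ=49°: ex = (C−B)/|BC| = (0.6057,0.7957); ey = (-0.7957,0.6057)
θ=49°: P = B + 3.34·ex + -2.98·ey = (6.3624,3.1166)
θ=52°: B = A + 3.00·(cos52°, sin52°) = (1.8470, 2.3640)
θ=52°: |BD| = 8.4888
θ=52°: circle(B,5.00) ∩ circle(D,8.00): a=1.9473, h=4.6052
θ=52°:   candidates: C₊=(4.9997,6.2448) cross=39.093; C₋=(2.4347,-2.6013) cross=-39.093
θ=52°:   branch + wants cross > 0 → take C=(4.9997,6.2448) (cross=39.093)
θ=52°: ex = (C−B)/|BC| = (0.6305,0.7761); ey = (-0.7761,0.6305)
θ=52°: P = B + 3.34·ex + -2.98·ey = (6.2659,3.0773)

θ=16°: 6.69 3.18
θ=49°: 6.36 3.12
θ=52°: 6.27 3.08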